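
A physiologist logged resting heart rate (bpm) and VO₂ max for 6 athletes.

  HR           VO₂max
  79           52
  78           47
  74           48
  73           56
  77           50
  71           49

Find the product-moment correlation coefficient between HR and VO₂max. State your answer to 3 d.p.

-0.149

n = 6, Σx = 452, Σy = 302, Σx² = 34100, Σy² = 15254, Σxy = 22743
nΣxy − ΣxΣy = 136458 − 136504 = -46
nΣx² − (Σx)² = 204600 − 204304 = 296; nΣy² − (Σy)² = 91524 − 91204 = 320
r = -46 / √(296 × 320) = -46 / 307.7661 ≈ -0.149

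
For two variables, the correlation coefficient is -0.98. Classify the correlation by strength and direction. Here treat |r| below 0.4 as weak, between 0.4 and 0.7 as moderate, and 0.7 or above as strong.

r = -0.98 < 0 so the relationship is negative.
|r| = 0.98, which falls in the strong range.

strong negative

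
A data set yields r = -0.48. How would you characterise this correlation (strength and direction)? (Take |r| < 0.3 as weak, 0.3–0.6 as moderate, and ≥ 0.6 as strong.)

moderate negative

r = -0.48 < 0 so the relationship is negative.
|r| = 0.48, which falls in the moderate range.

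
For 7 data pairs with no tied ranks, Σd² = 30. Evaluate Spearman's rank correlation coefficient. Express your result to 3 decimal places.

0.464

ρ = 1 − 6Σd² / [n(n²−1)] = 1 − 6×30 / (7×48)
  = 1 − 180/336 = 1 − 0.5357 ≈ 0.464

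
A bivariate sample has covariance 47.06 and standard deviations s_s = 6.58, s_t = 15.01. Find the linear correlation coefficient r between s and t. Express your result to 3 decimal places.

0.476

r = Cov(s,t) / (s_s · s_t) = 47.06 / (6.58 × 15.01)
  = 47.06 / 98.7658 ≈ 0.476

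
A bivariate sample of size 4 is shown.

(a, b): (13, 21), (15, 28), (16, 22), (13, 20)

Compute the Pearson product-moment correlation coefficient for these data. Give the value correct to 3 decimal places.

n = 4, Σa = 57, Σb = 91, Σa² = 819, Σb² = 2109, Σab = 1305
nΣab − ΣaΣb = 5220 − 5187 = 33
nΣa² − (Σa)² = 3276 − 3249 = 27; nΣb² − (Σb)² = 8436 − 8281 = 155
r = 33 / √(27 × 155) = 33 / 64.6916 ≈ 0.510

0.510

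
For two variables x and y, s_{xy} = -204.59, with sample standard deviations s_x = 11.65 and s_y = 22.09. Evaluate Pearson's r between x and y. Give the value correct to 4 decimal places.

-0.7950

r = Cov(x,y) / (s_x · s_y) = -204.59 / (11.65 × 22.09)
  = -204.59 / 257.3485 ≈ -0.7950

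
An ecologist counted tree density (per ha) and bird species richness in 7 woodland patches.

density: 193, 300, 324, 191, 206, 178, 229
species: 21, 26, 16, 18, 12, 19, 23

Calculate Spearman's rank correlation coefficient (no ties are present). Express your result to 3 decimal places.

0.107

Rank density: 3, 6, 7, 2, 4, 1, 5
Rank species: 5, 7, 2, 3, 1, 4, 6
d = rank(density) − rank(species): -2, -1, 5, -1, 3, -3, -1; Σd² = 50
ρ = 1 − 6Σd² / [n(n²−1)] = 1 − 6×50 / (7×48) = 1 − 300/336 ≈ 0.107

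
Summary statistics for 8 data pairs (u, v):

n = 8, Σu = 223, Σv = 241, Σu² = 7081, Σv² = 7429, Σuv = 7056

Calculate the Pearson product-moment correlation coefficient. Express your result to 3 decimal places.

r = (nΣuv − ΣuΣv) / √[(nΣu² − (Σu)²)(nΣv² − (Σv)²)]
Numerator: 8×7056 − 223×241 = 2705
Denominator: √[(56648 − 49729)(59432 − 58081)] = √[6919 × 1351] = 3057.3794
r = 2705 / 3057.3794 ≈ 0.885

0.885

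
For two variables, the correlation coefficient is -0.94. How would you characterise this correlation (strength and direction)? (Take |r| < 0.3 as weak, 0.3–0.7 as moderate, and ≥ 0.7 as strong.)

r = -0.94 < 0 so the relationship is negative.
|r| = 0.94, which falls in the strong range.

strong negative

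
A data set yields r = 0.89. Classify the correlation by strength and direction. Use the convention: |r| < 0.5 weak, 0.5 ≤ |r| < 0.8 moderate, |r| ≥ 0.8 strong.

strong positive

r = 0.89 > 0 so the relationship is positive.
|r| = 0.89, which falls in the strong range.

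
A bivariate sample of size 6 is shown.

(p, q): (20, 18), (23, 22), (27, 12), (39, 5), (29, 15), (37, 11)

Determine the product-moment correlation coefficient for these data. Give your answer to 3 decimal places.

n = 6, Σp = 175, Σq = 83, Σp² = 5389, Σq² = 1323, Σpq = 2227
nΣpq − ΣpΣq = 13362 − 14525 = -1163
nΣp² − (Σp)² = 32334 − 30625 = 1709; nΣq² − (Σq)² = 7938 − 6889 = 1049
r = -1163 / √(1709 × 1049) = -1163 / 1338.9328 ≈ -0.869

-0.869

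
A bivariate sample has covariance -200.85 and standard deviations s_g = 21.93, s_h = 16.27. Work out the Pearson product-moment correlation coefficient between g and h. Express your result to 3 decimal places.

r = Cov(g,h) / (s_g · s_h) = -200.85 / (21.93 × 16.27)
  = -200.85 / 356.8011 ≈ -0.563

-0.563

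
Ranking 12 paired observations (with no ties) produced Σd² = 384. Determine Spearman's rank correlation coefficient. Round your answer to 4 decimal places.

-0.3427

ρ = 1 − 6Σd² / [n(n²−1)] = 1 − 6×384 / (12×143)
  = 1 − 2304/1716 = 1 − 1.34266 ≈ -0.3427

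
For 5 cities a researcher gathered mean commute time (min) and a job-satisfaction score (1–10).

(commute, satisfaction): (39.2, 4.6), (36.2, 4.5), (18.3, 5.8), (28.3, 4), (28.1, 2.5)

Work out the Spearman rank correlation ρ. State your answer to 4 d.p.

0.0000

Rank commute: 5, 4, 1, 3, 2
Rank satisfaction: 4, 3, 5, 2, 1
d = rank(commute) − rank(satisfaction): 1, 1, -4, 1, 1; Σd² = 20
ρ = 1 − 6Σd² / [n(n²−1)] = 1 − 6×20 / (5×24) = 1 − 120/120 ≈ 0.0000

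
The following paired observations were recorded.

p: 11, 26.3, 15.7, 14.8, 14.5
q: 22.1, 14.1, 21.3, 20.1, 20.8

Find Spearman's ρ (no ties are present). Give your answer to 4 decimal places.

-0.7000

Rank p: 1, 5, 4, 3, 2
Rank q: 5, 1, 4, 2, 3
d = rank(p) − rank(q): -4, 4, 0, 1, -1; Σd² = 34
ρ = 1 − 6Σd² / [n(n²−1)] = 1 − 6×34 / (5×24) = 1 − 204/120 ≈ -0.7000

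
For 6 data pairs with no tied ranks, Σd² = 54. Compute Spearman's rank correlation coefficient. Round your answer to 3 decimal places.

ρ = 1 − 6Σd² / [n(n²−1)] = 1 − 6×54 / (6×35)
  = 1 − 324/210 = 1 − 1.5429 ≈ -0.543

-0.543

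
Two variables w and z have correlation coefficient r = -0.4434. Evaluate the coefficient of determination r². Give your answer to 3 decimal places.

r² = (-0.4434)² = 0.197

0.197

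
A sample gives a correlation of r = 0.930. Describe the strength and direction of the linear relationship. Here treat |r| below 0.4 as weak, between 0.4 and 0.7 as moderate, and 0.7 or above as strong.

r = 0.930 > 0 so the relationship is positive.
|r| = 0.930, which falls in the strong range.

strong positive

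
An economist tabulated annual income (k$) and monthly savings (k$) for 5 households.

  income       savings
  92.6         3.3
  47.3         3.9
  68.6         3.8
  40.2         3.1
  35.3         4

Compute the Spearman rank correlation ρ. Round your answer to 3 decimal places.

Rank income: 5, 3, 4, 2, 1
Rank savings: 2, 4, 3, 1, 5
d = rank(income) − rank(savings): 3, -1, 1, 1, -4; Σd² = 28
ρ = 1 − 6Σd² / [n(n²−1)] = 1 − 6×28 / (5×24) = 1 − 168/120 ≈ -0.400

-0.400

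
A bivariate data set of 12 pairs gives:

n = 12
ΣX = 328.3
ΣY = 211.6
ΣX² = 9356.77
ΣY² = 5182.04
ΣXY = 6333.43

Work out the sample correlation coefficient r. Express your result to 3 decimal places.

r = (nΣXY − ΣXΣY) / √[(nΣX² − (ΣX)²)(nΣY² − (ΣY)²)]
Numerator: 12×6333.43 − 328.3×211.6 = 6532.88
Denominator: √[(112281.24 − 107780.89)(62184.48 − 44774.56)] = √[4500.35 × 17409.92] = 8851.5950
r = 6532.88 / 8851.5950 ≈ 0.738

0.738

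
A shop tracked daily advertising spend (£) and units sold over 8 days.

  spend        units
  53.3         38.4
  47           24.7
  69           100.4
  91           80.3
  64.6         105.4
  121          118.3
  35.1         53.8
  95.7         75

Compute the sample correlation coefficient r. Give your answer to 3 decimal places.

0.696

n = 8, Σx = 576.7, Σy = 596.3, Σx² = 47296.55, Σy² = 52236.39, Σxy = 47631.54
nΣxy − ΣxΣy = 381052.32 − 343886.21 = 37166.11
nΣx² − (Σx)² = 378372.4 − 332582.89 = 45789.51; nΣy² − (Σy)² = 417891.12 − 355573.69 = 62317.43
r = 37166.11 / √(45789.51 × 62317.43) = 37166.11 / 53418.0174 ≈ 0.696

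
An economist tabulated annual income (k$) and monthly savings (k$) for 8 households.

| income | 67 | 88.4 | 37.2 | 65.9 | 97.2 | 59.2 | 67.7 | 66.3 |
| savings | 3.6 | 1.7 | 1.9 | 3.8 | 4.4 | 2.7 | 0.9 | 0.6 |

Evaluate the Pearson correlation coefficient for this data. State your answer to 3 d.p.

n = 8, Σx = 548.9, Σy = 19.6, Σx² = 39961.67, Σy² = 61.72, Σxy = 1400.81
nΣxy − ΣxΣy = 11206.48 − 10758.44 = 448.04
nΣx² − (Σx)² = 319693.36 − 301291.21 = 18402.15; nΣy² − (Σy)² = 493.76 − 384.16 = 109.6
r = 448.04 / √(18402.15 × 109.6) = 448.04 / 1420.1675 ≈ 0.315

0.315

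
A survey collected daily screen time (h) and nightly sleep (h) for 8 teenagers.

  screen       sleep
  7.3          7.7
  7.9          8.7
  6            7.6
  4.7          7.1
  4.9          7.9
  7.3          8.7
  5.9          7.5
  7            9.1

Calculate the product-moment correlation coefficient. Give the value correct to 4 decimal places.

n = 8, Σx = 51, Σy = 64.3, Σx² = 334.9, Σy² = 520.31, Σxy = 414.08
nΣxy − ΣxΣy = 3312.64 − 3279.3 = 33.34
nΣx² − (Σx)² = 2679.2 − 2601 = 78.2; nΣy² − (Σy)² = 4162.48 − 4134.49 = 27.99
r = 33.34 / √(78.2 × 27.99) = 33.34 / 46.7848 ≈ 0.7126

0.7126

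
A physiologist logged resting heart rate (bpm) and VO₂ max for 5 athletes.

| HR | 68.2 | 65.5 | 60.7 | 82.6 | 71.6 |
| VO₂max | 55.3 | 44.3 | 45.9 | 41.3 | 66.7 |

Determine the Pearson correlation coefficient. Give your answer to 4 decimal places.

n = 5, Σx = 348.6, Σy = 253.5, Σx² = 24575.3, Σy² = 13281.97, Σxy = 17646.34
nΣxy − ΣxΣy = 88231.7 − 88370.1 = -138.4
nΣx² − (Σx)² = 122876.5 − 121521.96 = 1354.54; nΣy² − (Σy)² = 66409.85 − 64262.25 = 2147.6
r = -138.4 / √(1354.54 × 2147.6) = -138.4 / 1705.5820 ≈ -0.0811

-0.0811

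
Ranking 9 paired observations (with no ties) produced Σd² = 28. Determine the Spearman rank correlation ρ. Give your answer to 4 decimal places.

ρ = 1 − 6Σd² / [n(n²−1)] = 1 − 6×28 / (9×80)
  = 1 − 168/720 = 1 − 0.23333 ≈ 0.7667

0.7667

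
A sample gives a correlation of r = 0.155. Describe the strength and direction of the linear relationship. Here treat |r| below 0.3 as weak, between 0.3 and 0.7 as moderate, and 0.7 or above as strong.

r = 0.155 > 0 so the relationship is positive.
|r| = 0.155, which falls in the weak range.

weak positive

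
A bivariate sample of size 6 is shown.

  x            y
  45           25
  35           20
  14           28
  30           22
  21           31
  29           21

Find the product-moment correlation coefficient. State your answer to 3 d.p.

-0.540

n = 6, Σx = 174, Σy = 147, Σx² = 5628, Σy² = 3695, Σxy = 4137
nΣxy − ΣxΣy = 24822 − 25578 = -756
nΣx² − (Σx)² = 33768 − 30276 = 3492; nΣy² − (Σy)² = 22170 − 21609 = 561
r = -756 / √(3492 × 561) = -756 / 1399.6471 ≈ -0.540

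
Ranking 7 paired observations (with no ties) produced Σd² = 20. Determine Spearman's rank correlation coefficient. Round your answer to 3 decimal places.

0.643

ρ = 1 − 6Σd² / [n(n²−1)] = 1 − 6×20 / (7×48)
  = 1 − 120/336 = 1 − 0.3571 ≈ 0.643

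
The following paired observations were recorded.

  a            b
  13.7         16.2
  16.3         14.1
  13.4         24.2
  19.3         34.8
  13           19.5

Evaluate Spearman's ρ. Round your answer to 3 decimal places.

Rank a: 3, 4, 2, 5, 1
Rank b: 2, 1, 4, 5, 3
d = rank(a) − rank(b): 1, 3, -2, 0, -2; Σd² = 18
ρ = 1 − 6Σd² / [n(n²−1)] = 1 − 6×18 / (5×24) = 1 − 108/120 ≈ 0.100

0.100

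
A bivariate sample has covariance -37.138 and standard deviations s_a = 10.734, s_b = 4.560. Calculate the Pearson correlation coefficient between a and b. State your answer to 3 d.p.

r = Cov(a,b) / (s_a · s_b) = -37.138 / (10.734 × 4.560)
  = -37.138 / 48.9470 ≈ -0.759

-0.759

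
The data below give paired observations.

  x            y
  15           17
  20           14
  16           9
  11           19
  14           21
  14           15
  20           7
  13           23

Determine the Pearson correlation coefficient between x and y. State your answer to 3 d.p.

-0.726

n = 8, Σx = 123, Σy = 125, Σx² = 1963, Σy² = 2171, Σxy = 1831
nΣxy − ΣxΣy = 14648 − 15375 = -727
nΣx² − (Σx)² = 15704 − 15129 = 575; nΣy² − (Σy)² = 17368 − 15625 = 1743
r = -727 / √(575 × 1743) = -727 / 1001.1119 ≈ -0.726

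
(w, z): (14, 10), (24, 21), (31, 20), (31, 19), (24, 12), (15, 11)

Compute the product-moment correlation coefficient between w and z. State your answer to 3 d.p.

n = 6, Σw = 139, Σz = 93, Σw² = 3495, Σz² = 1567, Σwz = 2306
nΣwz − ΣwΣz = 13836 − 12927 = 909
nΣw² − (Σw)² = 20970 − 19321 = 1649; nΣz² − (Σz)² = 9402 − 8649 = 753
r = 909 / √(1649 × 753) = 909 / 1114.3146 ≈ 0.816

0.816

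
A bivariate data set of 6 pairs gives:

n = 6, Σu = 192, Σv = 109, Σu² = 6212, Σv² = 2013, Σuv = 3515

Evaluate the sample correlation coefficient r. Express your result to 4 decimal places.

r = (nΣuv − ΣuΣv) / √[(nΣu² − (Σu)²)(nΣv² − (Σv)²)]
Numerator: 6×3515 − 192×109 = 162
Denominator: √[(37272 − 36864)(12078 − 11881)] = √[408 × 197] = 283.5066
r = 162 / 283.5066 ≈ 0.5714

0.5714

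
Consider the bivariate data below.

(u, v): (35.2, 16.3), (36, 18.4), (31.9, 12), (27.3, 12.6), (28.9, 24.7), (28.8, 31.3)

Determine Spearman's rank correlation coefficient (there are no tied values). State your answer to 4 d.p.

Rank u: 5, 6, 4, 1, 3, 2
Rank v: 3, 4, 1, 2, 5, 6
d = rank(u) − rank(v): 2, 2, 3, -1, -2, -4; Σd² = 38
ρ = 1 − 6Σd² / [n(n²−1)] = 1 − 6×38 / (6×35) = 1 − 228/210 ≈ -0.0857

-0.0857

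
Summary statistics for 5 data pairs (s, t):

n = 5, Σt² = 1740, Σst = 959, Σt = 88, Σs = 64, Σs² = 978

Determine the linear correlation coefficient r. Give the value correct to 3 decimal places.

r = (nΣst − ΣsΣt) / √[(nΣs² − (Σs)²)(nΣt² − (Σt)²)]
Numerator: 5×959 − 64×88 = -837
Denominator: √[(4890 − 4096)(8700 − 7744)] = √[794 × 956] = 871.2428
r = -837 / 871.2428 ≈ -0.961

-0.961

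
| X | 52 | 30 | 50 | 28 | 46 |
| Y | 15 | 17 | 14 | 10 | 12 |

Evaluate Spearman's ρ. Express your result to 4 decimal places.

Rank X: 5, 2, 4, 1, 3
Rank Y: 4, 5, 3, 1, 2
d = rank(X) − rank(Y): 1, -3, 1, 0, 1; Σd² = 12
ρ = 1 − 6Σd² / [n(n²−1)] = 1 − 6×12 / (5×24) = 1 − 72/120 ≈ 0.4000

0.4000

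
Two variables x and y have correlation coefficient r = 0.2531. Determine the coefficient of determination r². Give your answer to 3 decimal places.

r² = (0.2531)² = 0.064

0.064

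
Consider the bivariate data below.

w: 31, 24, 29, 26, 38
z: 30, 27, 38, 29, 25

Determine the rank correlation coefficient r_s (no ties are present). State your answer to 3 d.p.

Rank w: 4, 1, 3, 2, 5
Rank z: 4, 2, 5, 3, 1
d = rank(w) − rank(z): 0, -1, -2, -1, 4; Σd² = 22
ρ = 1 − 6Σd² / [n(n²−1)] = 1 − 6×22 / (5×24) = 1 − 132/120 ≈ -0.100

-0.100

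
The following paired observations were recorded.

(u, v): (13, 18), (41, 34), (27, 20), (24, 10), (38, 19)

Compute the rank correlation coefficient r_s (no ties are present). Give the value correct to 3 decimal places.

0.800

Rank u: 1, 5, 3, 2, 4
Rank v: 2, 5, 4, 1, 3
d = rank(u) − rank(v): -1, 0, -1, 1, 1; Σd² = 4
ρ = 1 − 6Σd² / [n(n²−1)] = 1 − 6×4 / (5×24) = 1 − 24/120 ≈ 0.800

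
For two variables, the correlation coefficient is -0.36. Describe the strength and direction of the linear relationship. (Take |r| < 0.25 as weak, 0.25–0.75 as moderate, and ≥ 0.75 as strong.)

moderate negative

r = -0.36 < 0 so the relationship is negative.
|r| = 0.36, which falls in the moderate range.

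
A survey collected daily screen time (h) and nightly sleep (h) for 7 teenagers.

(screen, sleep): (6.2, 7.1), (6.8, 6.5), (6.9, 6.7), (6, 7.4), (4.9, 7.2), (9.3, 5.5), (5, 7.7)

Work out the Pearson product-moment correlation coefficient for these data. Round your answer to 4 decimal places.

-0.9451

n = 7, Σx = 45.1, Σy = 48.1, Σx² = 303.79, Σy² = 333.69, Σxy = 303.78
nΣxy − ΣxΣy = 2126.46 − 2169.31 = -42.85
nΣx² − (Σx)² = 2126.53 − 2034.01 = 92.52; nΣy² − (Σy)² = 2335.83 − 2313.61 = 22.22
r = -42.85 / √(92.52 × 22.22) = -42.85 / 45.3409 ≈ -0.9451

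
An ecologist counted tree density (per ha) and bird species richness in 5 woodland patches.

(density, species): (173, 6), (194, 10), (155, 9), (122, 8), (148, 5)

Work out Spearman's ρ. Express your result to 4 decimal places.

Rank density: 4, 5, 3, 1, 2
Rank species: 2, 5, 4, 3, 1
d = rank(density) − rank(species): 2, 0, -1, -2, 1; Σd² = 10
ρ = 1 − 6Σd² / [n(n²−1)] = 1 − 6×10 / (5×24) = 1 − 60/120 ≈ 0.5000

0.5000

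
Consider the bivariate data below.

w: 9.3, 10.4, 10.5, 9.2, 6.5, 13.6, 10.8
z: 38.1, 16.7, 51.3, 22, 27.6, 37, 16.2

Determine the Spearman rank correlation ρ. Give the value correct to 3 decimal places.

0.000

Rank w: 3, 4, 5, 2, 1, 7, 6
Rank z: 6, 2, 7, 3, 4, 5, 1
d = rank(w) − rank(z): -3, 2, -2, -1, -3, 2, 5; Σd² = 56
ρ = 1 − 6Σd² / [n(n²−1)] = 1 − 6×56 / (7×48) = 1 − 336/336 ≈ 0.000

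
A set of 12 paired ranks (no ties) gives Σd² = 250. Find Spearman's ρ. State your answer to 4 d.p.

0.1259

ρ = 1 − 6Σd² / [n(n²−1)] = 1 − 6×250 / (12×143)
  = 1 − 1500/1716 = 1 − 0.87413 ≈ 0.1259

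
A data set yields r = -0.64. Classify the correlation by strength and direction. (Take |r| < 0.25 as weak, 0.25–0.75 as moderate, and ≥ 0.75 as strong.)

r = -0.64 < 0 so the relationship is negative.
|r| = 0.64, which falls in the moderate range.

moderate negative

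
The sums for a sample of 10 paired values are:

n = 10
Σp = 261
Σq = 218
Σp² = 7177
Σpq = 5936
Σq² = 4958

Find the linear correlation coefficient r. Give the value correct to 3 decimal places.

0.899

r = (nΣpq − ΣpΣq) / √[(nΣp² − (Σp)²)(nΣq² − (Σq)²)]
Numerator: 10×5936 − 261×218 = 2462
Denominator: √[(71770 − 68121)(49580 − 47524)] = √[3649 × 2056] = 2739.0407
r = 2462 / 2739.0407 ≈ 0.899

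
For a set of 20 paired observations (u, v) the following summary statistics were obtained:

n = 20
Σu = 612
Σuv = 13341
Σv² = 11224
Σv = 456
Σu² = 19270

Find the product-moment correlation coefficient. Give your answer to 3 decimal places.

r = (nΣuv − ΣuΣv) / √[(nΣu² − (Σu)²)(nΣv² − (Σv)²)]
Numerator: 20×13341 − 612×456 = -12252
Denominator: √[(385400 − 374544)(224480 − 207936)] = √[10856 × 16544] = 13401.5545
r = -12252 / 13401.5545 ≈ -0.914

-0.914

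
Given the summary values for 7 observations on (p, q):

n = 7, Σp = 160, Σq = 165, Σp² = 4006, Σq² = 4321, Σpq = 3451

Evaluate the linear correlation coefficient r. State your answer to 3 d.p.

-0.826

r = (nΣpq − ΣpΣq) / √[(nΣp² − (Σp)²)(nΣq² − (Σq)²)]
Numerator: 7×3451 − 160×165 = -2243
Denominator: √[(28042 − 25600)(30247 − 27225)] = √[2442 × 3022] = 2716.5647
r = -2243 / 2716.5647 ≈ -0.826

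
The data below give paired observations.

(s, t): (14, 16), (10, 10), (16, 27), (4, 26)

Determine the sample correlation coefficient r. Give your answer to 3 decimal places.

-0.069

n = 4, Σs = 44, Σt = 79, Σs² = 568, Σt² = 1761, Σst = 860
nΣst − ΣsΣt = 3440 − 3476 = -36
nΣs² − (Σs)² = 2272 − 1936 = 336; nΣt² − (Σt)² = 7044 − 6241 = 803
r = -36 / √(336 × 803) = -36 / 519.4305 ≈ -0.069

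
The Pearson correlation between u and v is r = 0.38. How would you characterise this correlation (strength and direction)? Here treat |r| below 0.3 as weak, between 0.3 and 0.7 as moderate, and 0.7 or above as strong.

r = 0.38 > 0 so the relationship is positive.
|r| = 0.38, which falls in the moderate range.

moderate positive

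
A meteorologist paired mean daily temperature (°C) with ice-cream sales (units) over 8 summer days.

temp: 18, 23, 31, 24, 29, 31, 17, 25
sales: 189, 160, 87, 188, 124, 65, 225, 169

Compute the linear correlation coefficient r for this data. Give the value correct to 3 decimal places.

-0.927

n = 8, Σx = 198, Σy = 1207, Σx² = 5106, Σy² = 203021, Σxy = 27952
nΣxy − ΣxΣy = 223616 − 238986 = -15370
nΣx² − (Σx)² = 40848 − 39204 = 1644; nΣy² − (Σy)² = 1624168 − 1456849 = 167319
r = -15370 / √(1644 × 167319) = -15370 / 16585.3078 ≈ -0.927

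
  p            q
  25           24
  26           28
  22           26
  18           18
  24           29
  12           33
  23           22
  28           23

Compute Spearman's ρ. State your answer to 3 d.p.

Rank p: 6, 7, 3, 2, 5, 1, 4, 8
Rank q: 4, 6, 5, 1, 7, 8, 2, 3
d = rank(p) − rank(q): 2, 1, -2, 1, -2, -7, 2, 5; Σd² = 92
ρ = 1 − 6Σd² / [n(n²−1)] = 1 − 6×92 / (8×63) = 1 − 552/504 ≈ -0.095

-0.095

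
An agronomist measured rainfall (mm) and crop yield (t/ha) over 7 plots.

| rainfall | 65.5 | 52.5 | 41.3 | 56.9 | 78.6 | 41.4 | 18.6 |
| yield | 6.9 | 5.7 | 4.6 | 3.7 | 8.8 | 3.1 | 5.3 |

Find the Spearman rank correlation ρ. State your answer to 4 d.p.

Rank rainfall: 6, 4, 2, 5, 7, 3, 1
Rank yield: 6, 5, 3, 2, 7, 1, 4
d = rank(rainfall) − rank(yield): 0, -1, -1, 3, 0, 2, -3; Σd² = 24
ρ = 1 − 6Σd² / [n(n²−1)] = 1 − 6×24 / (7×48) = 1 − 144/336 ≈ 0.5714

0.5714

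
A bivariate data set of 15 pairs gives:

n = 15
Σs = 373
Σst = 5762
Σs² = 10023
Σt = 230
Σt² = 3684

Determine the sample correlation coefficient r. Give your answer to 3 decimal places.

0.124

r = (nΣst − ΣsΣt) / √[(nΣs² − (Σs)²)(nΣt² − (Σt)²)]
Numerator: 15×5762 − 373×230 = 640
Denominator: √[(150345 − 139129)(55260 − 52900)] = √[11216 × 2360] = 5144.8771
r = 640 / 5144.8771 ≈ 0.124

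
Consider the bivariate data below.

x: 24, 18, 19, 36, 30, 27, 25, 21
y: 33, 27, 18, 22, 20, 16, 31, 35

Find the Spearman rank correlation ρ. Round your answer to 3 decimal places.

Rank x: 4, 1, 2, 8, 7, 6, 5, 3
Rank y: 7, 5, 2, 4, 3, 1, 6, 8
d = rank(x) − rank(y): -3, -4, 0, 4, 4, 5, -1, -5; Σd² = 108
ρ = 1 − 6Σd² / [n(n²−1)] = 1 − 6×108 / (8×63) = 1 − 648/504 ≈ -0.286

-0.286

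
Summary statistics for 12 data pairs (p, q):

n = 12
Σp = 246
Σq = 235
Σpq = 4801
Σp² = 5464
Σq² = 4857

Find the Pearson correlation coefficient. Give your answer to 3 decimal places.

-0.050

r = (nΣpq − ΣpΣq) / √[(nΣp² − (Σp)²)(nΣq² − (Σq)²)]
Numerator: 12×4801 − 246×235 = -198
Denominator: √[(65568 − 60516)(58284 − 55225)] = √[5052 × 3059] = 3931.1662
r = -198 / 3931.1662 ≈ -0.050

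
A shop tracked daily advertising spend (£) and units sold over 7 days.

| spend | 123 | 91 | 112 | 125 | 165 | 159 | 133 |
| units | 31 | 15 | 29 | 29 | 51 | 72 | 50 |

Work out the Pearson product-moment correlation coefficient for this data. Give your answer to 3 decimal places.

n = 7, Σx = 908, Σy = 277, Σx² = 121774, Σy² = 13153, Σxy = 38564
nΣxy − ΣxΣy = 269948 − 251516 = 18432
nΣx² − (Σx)² = 852418 − 824464 = 27954; nΣy² − (Σy)² = 92071 − 76729 = 15342
r = 18432 / √(27954 × 15342) = 18432 / 20709.1832 ≈ 0.890

0.890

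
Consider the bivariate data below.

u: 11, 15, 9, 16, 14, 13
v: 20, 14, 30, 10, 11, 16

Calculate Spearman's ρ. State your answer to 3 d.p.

-0.943

Rank u: 2, 5, 1, 6, 4, 3
Rank v: 5, 3, 6, 1, 2, 4
d = rank(u) − rank(v): -3, 2, -5, 5, 2, -1; Σd² = 68
ρ = 1 − 6Σd² / [n(n²−1)] = 1 − 6×68 / (6×35) = 1 − 408/210 ≈ -0.943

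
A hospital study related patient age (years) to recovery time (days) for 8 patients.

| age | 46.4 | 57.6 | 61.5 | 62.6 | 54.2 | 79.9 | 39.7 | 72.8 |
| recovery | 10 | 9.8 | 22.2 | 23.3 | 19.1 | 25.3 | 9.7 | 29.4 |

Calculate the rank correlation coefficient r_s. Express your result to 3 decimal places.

0.905

Rank age: 2, 4, 5, 6, 3, 8, 1, 7
Rank recovery: 3, 2, 5, 6, 4, 7, 1, 8
d = rank(age) − rank(recovery): -1, 2, 0, 0, -1, 1, 0, -1; Σd² = 8
ρ = 1 − 6Σd² / [n(n²−1)] = 1 − 6×8 / (8×63) = 1 − 48/504 ≈ 0.905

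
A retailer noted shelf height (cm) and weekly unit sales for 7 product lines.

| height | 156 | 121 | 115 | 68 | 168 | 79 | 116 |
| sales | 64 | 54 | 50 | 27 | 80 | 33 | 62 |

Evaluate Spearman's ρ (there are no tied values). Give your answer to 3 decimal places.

Rank height: 6, 5, 3, 1, 7, 2, 4
Rank sales: 6, 4, 3, 1, 7, 2, 5
d = rank(height) − rank(sales): 0, 1, 0, 0, 0, 0, -1; Σd² = 2
ρ = 1 − 6Σd² / [n(n²−1)] = 1 − 6×2 / (7×48) = 1 − 12/336 ≈ 0.964

0.964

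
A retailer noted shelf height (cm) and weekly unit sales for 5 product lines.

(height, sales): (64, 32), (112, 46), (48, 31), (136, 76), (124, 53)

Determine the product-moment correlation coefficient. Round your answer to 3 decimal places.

n = 5, Σx = 484, Σy = 238, Σx² = 52816, Σy² = 12686, Σxy = 25596
nΣxy − ΣxΣy = 127980 − 115192 = 12788
nΣx² − (Σx)² = 264080 − 234256 = 29824; nΣy² − (Σy)² = 63430 − 56644 = 6786
r = 12788 / √(29824 × 6786) = 12788 / 14226.2315 ≈ 0.899

0.899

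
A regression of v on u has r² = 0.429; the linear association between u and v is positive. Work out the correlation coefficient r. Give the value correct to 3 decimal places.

|r| = √0.429 = 0.655
The association is positive, so r = 0.655.

0.655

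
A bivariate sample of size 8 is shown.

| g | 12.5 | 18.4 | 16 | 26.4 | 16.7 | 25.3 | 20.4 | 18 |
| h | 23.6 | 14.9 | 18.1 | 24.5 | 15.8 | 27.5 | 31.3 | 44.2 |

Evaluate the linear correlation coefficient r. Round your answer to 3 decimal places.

n = 8, Σg = 153.7, Σh = 199.9, Σg² = 3106.91, Σh² = 5646.05, Σgh = 3899.29
nΣgh − ΣgΣh = 31194.32 − 30724.63 = 469.69
nΣg² − (Σg)² = 24855.28 − 23623.69 = 1231.59; nΣh² − (Σh)² = 45168.4 − 39960.01 = 5208.39
r = 469.69 / √(1231.59 × 5208.39) = 469.69 / 2532.7063 ≈ 0.185

0.185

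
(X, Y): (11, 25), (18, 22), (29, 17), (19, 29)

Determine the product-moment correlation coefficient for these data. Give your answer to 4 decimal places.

n = 4, ΣX = 77, ΣY = 93, ΣX² = 1647, ΣY² = 2239, ΣXY = 1715
nΣXY − ΣXΣY = 6860 − 7161 = -301
nΣX² − (ΣX)² = 6588 − 5929 = 659; nΣY² − (ΣY)² = 8956 − 8649 = 307
r = -301 / √(659 × 307) = -301 / 449.7922 ≈ -0.6692

-0.6692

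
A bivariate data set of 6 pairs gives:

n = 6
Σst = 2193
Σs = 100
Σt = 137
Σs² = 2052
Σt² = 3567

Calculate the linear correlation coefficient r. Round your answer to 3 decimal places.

r = (nΣst − ΣsΣt) / √[(nΣs² − (Σs)²)(nΣt² − (Σt)²)]
Numerator: 6×2193 − 100×137 = -542
Denominator: √[(12312 − 10000)(21402 − 18769)] = √[2312 × 2633] = 2467.2851
r = -542 / 2467.2851 ≈ -0.220

-0.220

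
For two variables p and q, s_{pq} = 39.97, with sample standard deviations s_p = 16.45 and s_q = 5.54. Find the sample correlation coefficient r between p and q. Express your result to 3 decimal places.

r = Cov(p,q) / (s_p · s_q) = 39.97 / (16.45 × 5.54)
  = 39.97 / 91.1330 ≈ 0.439

0.439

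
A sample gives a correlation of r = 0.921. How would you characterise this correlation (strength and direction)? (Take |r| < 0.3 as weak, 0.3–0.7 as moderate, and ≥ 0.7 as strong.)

strong positive

r = 0.921 > 0 so the relationship is positive.
|r| = 0.921, which falls in the strong range.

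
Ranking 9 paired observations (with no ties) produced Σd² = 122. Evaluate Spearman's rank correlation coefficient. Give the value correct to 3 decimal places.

ρ = 1 − 6Σd² / [n(n²−1)] = 1 − 6×122 / (9×80)
  = 1 − 732/720 = 1 − 1.0167 ≈ -0.017

-0.017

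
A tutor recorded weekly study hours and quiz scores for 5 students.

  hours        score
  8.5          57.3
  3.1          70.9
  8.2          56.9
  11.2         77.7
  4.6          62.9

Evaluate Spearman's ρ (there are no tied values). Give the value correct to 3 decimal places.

Rank hours: 4, 1, 3, 5, 2
Rank score: 2, 4, 1, 5, 3
d = rank(hours) − rank(score): 2, -3, 2, 0, -1; Σd² = 18
ρ = 1 − 6Σd² / [n(n²−1)] = 1 − 6×18 / (5×24) = 1 − 108/120 ≈ 0.100

0.100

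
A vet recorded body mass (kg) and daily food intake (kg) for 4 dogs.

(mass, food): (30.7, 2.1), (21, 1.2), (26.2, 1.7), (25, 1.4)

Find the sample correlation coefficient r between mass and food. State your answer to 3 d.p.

0.974

n = 4, Σx = 102.9, Σy = 6.4, Σx² = 2694.93, Σy² = 10.7, Σxy = 169.21
nΣxy − ΣxΣy = 676.84 − 658.56 = 18.28
nΣx² − (Σx)² = 10779.72 − 10588.41 = 191.31; nΣy² − (Σy)² = 42.8 − 40.96 = 1.84
r = 18.28 / √(191.31 × 1.84) = 18.28 / 18.7619 ≈ 0.974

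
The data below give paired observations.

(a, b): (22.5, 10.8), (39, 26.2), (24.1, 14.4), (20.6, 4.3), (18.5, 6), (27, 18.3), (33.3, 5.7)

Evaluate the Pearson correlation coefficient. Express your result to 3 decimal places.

0.655

n = 7, Σa = 185, Σb = 85.7, Σa² = 5212.56, Σb² = 1432.31, Σab = 2495.33
nΣab − ΣaΣb = 17467.31 − 15854.5 = 1612.81
nΣa² − (Σa)² = 36487.92 − 34225 = 2262.92; nΣb² − (Σb)² = 10026.17 − 7344.49 = 2681.68
r = 1612.81 / √(2262.92 × 2681.68) = 1612.81 / 2463.4178 ≈ 0.655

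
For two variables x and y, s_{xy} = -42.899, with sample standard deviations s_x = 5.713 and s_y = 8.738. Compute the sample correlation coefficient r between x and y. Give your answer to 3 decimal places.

r = Cov(x,y) / (s_x · s_y) = -42.899 / (5.713 × 8.738)
  = -42.899 / 49.9202 ≈ -0.859

-0.859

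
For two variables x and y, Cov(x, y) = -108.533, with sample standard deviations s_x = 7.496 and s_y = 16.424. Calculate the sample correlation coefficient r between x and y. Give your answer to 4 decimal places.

r = Cov(x,y) / (s_x · s_y) = -108.533 / (7.496 × 16.424)
  = -108.533 / 123.1143 ≈ -0.8816

-0.8816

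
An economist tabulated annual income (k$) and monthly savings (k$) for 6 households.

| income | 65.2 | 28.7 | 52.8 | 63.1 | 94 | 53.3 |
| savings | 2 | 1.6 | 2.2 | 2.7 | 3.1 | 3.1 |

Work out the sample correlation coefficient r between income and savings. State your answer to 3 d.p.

n = 6, Σx = 357.1, Σy = 14.7, Σx² = 23521.07, Σy² = 37.91, Σxy = 919.48
nΣxy − ΣxΣy = 5516.88 − 5249.37 = 267.51
nΣx² − (Σx)² = 141126.42 − 127520.41 = 13606.01; nΣy² − (Σy)² = 227.46 − 216.09 = 11.37
r = 267.51 / √(13606.01 × 11.37) = 267.51 / 393.3196 ≈ 0.680

0.680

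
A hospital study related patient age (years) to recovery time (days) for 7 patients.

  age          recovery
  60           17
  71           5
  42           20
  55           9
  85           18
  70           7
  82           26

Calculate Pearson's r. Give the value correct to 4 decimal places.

n = 7, Σx = 465, Σy = 102, Σx² = 32279, Σy² = 1844, Σxy = 6862
nΣxy − ΣxΣy = 48034 − 47430 = 604
nΣx² − (Σx)² = 225953 − 216225 = 9728; nΣy² − (Σy)² = 12908 − 10404 = 2504
r = 604 / √(9728 × 2504) = 604 / 4935.4749 ≈ 0.1224

0.1224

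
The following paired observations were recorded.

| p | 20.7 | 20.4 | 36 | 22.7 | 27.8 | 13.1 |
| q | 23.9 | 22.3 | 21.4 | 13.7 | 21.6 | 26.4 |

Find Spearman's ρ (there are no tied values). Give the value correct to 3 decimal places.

-0.771

Rank p: 3, 2, 6, 4, 5, 1
Rank q: 5, 4, 2, 1, 3, 6
d = rank(p) − rank(q): -2, -2, 4, 3, 2, -5; Σd² = 62
ρ = 1 − 6Σd² / [n(n²−1)] = 1 − 6×62 / (6×35) = 1 − 372/210 ≈ -0.771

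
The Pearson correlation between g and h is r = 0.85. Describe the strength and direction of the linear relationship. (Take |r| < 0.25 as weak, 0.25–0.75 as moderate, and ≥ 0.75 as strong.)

strong positive

r = 0.85 > 0 so the relationship is positive.
|r| = 0.85, which falls in the strong range.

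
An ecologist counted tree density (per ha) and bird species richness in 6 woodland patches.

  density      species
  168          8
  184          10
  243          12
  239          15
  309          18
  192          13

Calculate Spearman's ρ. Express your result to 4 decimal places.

Rank density: 1, 2, 5, 4, 6, 3
Rank species: 1, 2, 3, 5, 6, 4
d = rank(density) − rank(species): 0, 0, 2, -1, 0, -1; Σd² = 6
ρ = 1 − 6Σd² / [n(n²−1)] = 1 − 6×6 / (6×35) = 1 − 36/210 ≈ 0.8286

0.8286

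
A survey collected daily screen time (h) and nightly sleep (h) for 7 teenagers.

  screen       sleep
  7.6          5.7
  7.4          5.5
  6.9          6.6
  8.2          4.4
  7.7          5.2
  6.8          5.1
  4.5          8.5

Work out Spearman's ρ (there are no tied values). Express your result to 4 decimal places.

Rank screen: 5, 4, 3, 7, 6, 2, 1
Rank sleep: 5, 4, 6, 1, 3, 2, 7
d = rank(screen) − rank(sleep): 0, 0, -3, 6, 3, 0, -6; Σd² = 90
ρ = 1 − 6Σd² / [n(n²−1)] = 1 − 6×90 / (7×48) = 1 − 540/336 ≈ -0.6071

-0.6071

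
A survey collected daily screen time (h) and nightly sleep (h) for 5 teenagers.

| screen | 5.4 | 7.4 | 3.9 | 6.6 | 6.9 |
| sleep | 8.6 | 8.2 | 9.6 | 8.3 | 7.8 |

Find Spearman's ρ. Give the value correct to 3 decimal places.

-0.900

Rank screen: 2, 5, 1, 3, 4
Rank sleep: 4, 2, 5, 3, 1
d = rank(screen) − rank(sleep): -2, 3, -4, 0, 3; Σd² = 38
ρ = 1 − 6Σd² / [n(n²−1)] = 1 − 6×38 / (5×24) = 1 − 228/120 ≈ -0.900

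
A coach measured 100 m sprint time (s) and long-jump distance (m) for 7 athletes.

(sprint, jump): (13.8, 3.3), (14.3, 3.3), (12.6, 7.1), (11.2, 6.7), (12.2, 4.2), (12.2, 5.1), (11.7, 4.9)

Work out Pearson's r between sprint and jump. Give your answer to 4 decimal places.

-0.6893

n = 7, Σx = 88, Σy = 34.6, Σx² = 1113.7, Σy² = 184.74, Σxy = 428.02
nΣxy − ΣxΣy = 2996.14 − 3044.8 = -48.66
nΣx² − (Σx)² = 7795.9 − 7744 = 51.9; nΣy² − (Σy)² = 1293.18 − 1197.16 = 96.02
r = -48.66 / √(51.9 × 96.02) = -48.66 / 70.5935 ≈ -0.6893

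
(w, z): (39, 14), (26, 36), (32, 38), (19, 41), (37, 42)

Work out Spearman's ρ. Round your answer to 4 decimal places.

Rank w: 5, 2, 3, 1, 4
Rank z: 1, 2, 3, 4, 5
d = rank(w) − rank(z): 4, 0, 0, -3, -1; Σd² = 26
ρ = 1 − 6Σd² / [n(n²−1)] = 1 − 6×26 / (5×24) = 1 − 156/120 ≈ -0.3000

-0.3000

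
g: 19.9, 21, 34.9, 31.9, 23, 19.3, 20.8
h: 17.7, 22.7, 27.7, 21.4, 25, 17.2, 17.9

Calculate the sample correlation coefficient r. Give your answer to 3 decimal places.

0.701

n = 7, Σg = 170.8, Σh = 149.6, Σg² = 4406.76, Σh² = 3295.08, Σgh = 3757.6
nΣgh − ΣgΣh = 26303.2 − 25551.68 = 751.52
nΣg² − (Σg)² = 30847.32 − 29172.64 = 1674.68; nΣh² − (Σh)² = 23065.56 − 22380.16 = 685.4
r = 751.52 / √(1674.68 × 685.4) = 751.52 / 1071.3663 ≈ 0.701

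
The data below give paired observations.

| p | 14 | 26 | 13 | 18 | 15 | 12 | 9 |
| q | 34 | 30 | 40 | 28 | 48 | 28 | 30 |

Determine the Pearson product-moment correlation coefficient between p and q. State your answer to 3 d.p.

-0.130

n = 7, Σp = 107, Σq = 238, Σp² = 1815, Σq² = 8428, Σpq = 3606
nΣpq − ΣpΣq = 25242 − 25466 = -224
nΣp² − (Σp)² = 12705 − 11449 = 1256; nΣq² − (Σq)² = 58996 − 56644 = 2352
r = -224 / √(1256 × 2352) = -224 / 1718.7530 ≈ -0.130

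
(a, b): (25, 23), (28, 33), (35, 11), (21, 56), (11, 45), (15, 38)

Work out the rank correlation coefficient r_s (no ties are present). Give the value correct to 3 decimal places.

Rank a: 4, 5, 6, 3, 1, 2
Rank b: 2, 3, 1, 6, 5, 4
d = rank(a) − rank(b): 2, 2, 5, -3, -4, -2; Σd² = 62
ρ = 1 − 6Σd² / [n(n²−1)] = 1 − 6×62 / (6×35) = 1 − 372/210 ≈ -0.771

-0.771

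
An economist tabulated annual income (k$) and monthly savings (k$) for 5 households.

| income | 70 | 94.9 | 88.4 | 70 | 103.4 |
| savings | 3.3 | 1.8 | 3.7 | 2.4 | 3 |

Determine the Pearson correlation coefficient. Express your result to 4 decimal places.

-0.1052

n = 5, Σx = 426.7, Σy = 14.2, Σx² = 37312.13, Σy² = 42.58, Σxy = 1207.1
nΣxy − ΣxΣy = 6035.5 − 6059.14 = -23.64
nΣx² − (Σx)² = 186560.65 − 182072.89 = 4487.76; nΣy² − (Σy)² = 212.9 − 201.64 = 11.26
r = -23.64 / √(4487.76 × 11.26) = -23.64 / 224.7936 ≈ -0.1052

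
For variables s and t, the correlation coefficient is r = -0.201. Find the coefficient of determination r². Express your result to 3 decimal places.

r² = (-0.201)² = 0.040

0.040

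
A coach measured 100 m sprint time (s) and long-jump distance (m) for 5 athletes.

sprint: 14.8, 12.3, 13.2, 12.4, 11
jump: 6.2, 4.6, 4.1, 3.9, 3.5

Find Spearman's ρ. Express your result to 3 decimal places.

Rank sprint: 5, 2, 4, 3, 1
Rank jump: 5, 4, 3, 2, 1
d = rank(sprint) − rank(jump): 0, -2, 1, 1, 0; Σd² = 6
ρ = 1 − 6Σd² / [n(n²−1)] = 1 − 6×6 / (5×24) = 1 − 36/120 ≈ 0.700

0.700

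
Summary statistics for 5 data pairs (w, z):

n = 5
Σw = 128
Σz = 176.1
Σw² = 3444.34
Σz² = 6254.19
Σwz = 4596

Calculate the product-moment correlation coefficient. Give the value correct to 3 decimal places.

r = (nΣwz − ΣwΣz) / √[(nΣw² − (Σw)²)(nΣz² − (Σz)²)]
Numerator: 5×4596 − 128×176.1 = 439.2
Denominator: √[(17221.7 − 16384)(31270.95 − 31011.21)] = √[837.7 × 259.74] = 466.4592
r = 439.2 / 466.4592 ≈ 0.942

0.942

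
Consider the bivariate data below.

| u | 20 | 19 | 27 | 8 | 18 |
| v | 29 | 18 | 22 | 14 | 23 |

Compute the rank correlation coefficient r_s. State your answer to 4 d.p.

0.5000

Rank u: 4, 3, 5, 1, 2
Rank v: 5, 2, 3, 1, 4
d = rank(u) − rank(v): -1, 1, 2, 0, -2; Σd² = 10
ρ = 1 − 6Σd² / [n(n²−1)] = 1 − 6×10 / (5×24) = 1 − 60/120 ≈ 0.5000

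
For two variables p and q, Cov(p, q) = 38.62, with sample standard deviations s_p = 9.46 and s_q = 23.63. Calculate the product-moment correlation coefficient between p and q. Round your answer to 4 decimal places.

0.1728

r = Cov(p,q) / (s_p · s_q) = 38.62 / (9.46 × 23.63)
  = 38.62 / 223.5398 ≈ 0.1728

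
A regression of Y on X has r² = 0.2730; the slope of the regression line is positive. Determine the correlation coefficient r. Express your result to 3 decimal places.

0.522

|r| = √0.2730 = 0.522
The association is positive, so r = 0.522.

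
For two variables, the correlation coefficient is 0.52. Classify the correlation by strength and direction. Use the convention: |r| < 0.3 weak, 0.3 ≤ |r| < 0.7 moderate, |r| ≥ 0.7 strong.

r = 0.52 > 0 so the relationship is positive.
|r| = 0.52, which falls in the moderate range.

moderate positive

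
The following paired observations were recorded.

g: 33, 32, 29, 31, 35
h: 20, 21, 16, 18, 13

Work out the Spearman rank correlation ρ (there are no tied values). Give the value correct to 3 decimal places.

-0.100

Rank g: 4, 3, 1, 2, 5
Rank h: 4, 5, 2, 3, 1
d = rank(g) − rank(h): 0, -2, -1, -1, 4; Σd² = 22
ρ = 1 − 6Σd² / [n(n²−1)] = 1 − 6×22 / (5×24) = 1 − 132/120 ≈ -0.100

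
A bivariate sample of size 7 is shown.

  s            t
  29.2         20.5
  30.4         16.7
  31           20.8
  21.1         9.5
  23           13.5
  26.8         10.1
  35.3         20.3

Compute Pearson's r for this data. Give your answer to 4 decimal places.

n = 7, Σs = 196.8, Σt = 111.4, Σs² = 5676.34, Σt² = 1918.38, Σst = 3249.3
nΣst − ΣsΣt = 22745.1 − 21923.52 = 821.58
nΣs² − (Σs)² = 39734.38 − 38730.24 = 1004.14; nΣt² − (Σt)² = 13428.66 − 12409.96 = 1018.7
r = 821.58 / √(1004.14 × 1018.7) = 821.58 / 1011.3938 ≈ 0.8123

0.8123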